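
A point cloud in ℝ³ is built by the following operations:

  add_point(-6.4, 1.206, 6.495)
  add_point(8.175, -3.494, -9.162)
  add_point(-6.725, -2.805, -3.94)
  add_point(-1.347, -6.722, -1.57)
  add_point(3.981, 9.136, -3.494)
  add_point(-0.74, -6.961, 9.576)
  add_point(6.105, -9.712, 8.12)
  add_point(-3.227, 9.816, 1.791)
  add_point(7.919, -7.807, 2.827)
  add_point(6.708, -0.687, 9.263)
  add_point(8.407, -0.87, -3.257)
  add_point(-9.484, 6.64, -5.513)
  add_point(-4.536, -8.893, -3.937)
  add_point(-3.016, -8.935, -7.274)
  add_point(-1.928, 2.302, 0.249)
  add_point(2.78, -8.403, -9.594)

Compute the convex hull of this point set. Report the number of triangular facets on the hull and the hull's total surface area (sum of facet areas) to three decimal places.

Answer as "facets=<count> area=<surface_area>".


Hull vertices (14/16): indices [0, 1, 2, 4, 5, 6, 7, 8, 9, 10, 11, 12, 13, 15].

Area of each hull facet:
  f1: (p1, p15, p11) → 72.3053
  f2: (p0, p7, p11) → 51.8237
  f3: (p0, p12, p5) → 69.7943
  f4: (p9, p0, p5) → 50.4319
  f5: (p9, p0, p7) → 69.4879
  f6: (p13, p15, p11) → 50.4468
  f7: (p13, p12, p11) → 29.9947
  f8: (p2, p12, p11) → 5.4315
  f9: (p2, p0, p11) → 54.7649
  f10: (p2, p0, p12) → 34.1864
  f11: (p4, p9, p10) → 69.0693
  f12: (p4, p9, p7) → 70.2470
  f13: (p4, p1, p10) → 33.3142
  f14: (p4, p7, p11) → 45.3426
  f15: (p4, p1, p11) → 99.8865
  f16: (p6, p9, p5) → 32.4023
  f17: (p6, p12, p5) → 53.2669
  f18: (p6, p13, p15) → 55.4820
  f19: (p6, p13, p12) → 26.9695
  f20: (p8, p1, p15) → 45.7412
  f21: (p8, p6, p15) → 28.5845
  f22: (p8, p1, p10) → 28.5450
  f23: (p8, p9, p10) → 44.4316
  f24: (p8, p6, p9) → 26.2399
Σ area = 1148.190

Euler characteristic 14−36+24 = 2 ✓

facets=24 area=1148.190


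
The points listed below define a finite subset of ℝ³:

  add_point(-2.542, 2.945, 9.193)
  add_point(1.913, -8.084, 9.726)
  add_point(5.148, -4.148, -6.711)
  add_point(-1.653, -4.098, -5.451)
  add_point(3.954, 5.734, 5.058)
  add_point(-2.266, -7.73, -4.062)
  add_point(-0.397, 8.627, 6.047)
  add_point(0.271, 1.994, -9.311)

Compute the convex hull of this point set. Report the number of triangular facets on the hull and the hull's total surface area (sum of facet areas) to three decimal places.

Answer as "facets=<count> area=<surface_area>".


facets=12 area=609.317

8 of the 8 inputs are extreme points: [0, 1, 2, 3, 4, 5, 6, 7].

Facet areas (half cross-product norm):
  f1: (p7, p6, p0) → 56.9396
  f2: (p5, p7, p2) → 35.5483
  f3: (p1, p5, p0) → 84.4883
  f4: (p1, p5, p2) → 62.2347
  f5: (p3, p7, p0) → 60.2501
  f6: (p3, p5, p0) → 31.9455
  f7: (p3, p5, p7) → 3.2237
  f8: (p4, p1, p2) → 106.3752
  f9: (p4, p7, p2) → 61.0939
  f10: (p4, p7, p6) → 40.4249
  f11: (p4, p6, p0) → 18.0764
  f12: (p4, p1, p0) → 48.7160
Σ area = 609.317

Check V−E+F: 8 − 18 + 12 = 2.


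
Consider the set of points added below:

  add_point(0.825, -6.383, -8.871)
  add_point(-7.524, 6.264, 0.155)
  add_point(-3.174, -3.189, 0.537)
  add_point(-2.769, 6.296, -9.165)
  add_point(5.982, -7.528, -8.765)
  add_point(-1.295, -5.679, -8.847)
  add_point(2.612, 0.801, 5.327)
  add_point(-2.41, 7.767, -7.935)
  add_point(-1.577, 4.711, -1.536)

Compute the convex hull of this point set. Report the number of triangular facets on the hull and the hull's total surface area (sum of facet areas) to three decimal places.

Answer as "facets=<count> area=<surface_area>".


facets=12 area=497.471

8 of the 9 inputs are extreme points: [0, 1, 2, 3, 4, 5, 6, 7].

Area of each hull facet:
  f1: (p6, p7, p1) → 61.1387
  f2: (p6, p7, p4) → 119.5748
  f3: (p3, p7, p4) → 13.6049
  f4: (p3, p7, p1) → 8.9769
  f5: (p3, p5, p1) → 63.1151
  f6: (p2, p6, p4) → 58.3246
  f7: (p2, p6, p1) → 43.9573
  f8: (p2, p5, p1) → 49.5279
  f9: (p0, p3, p4) → 30.6446
  f10: (p0, p3, p5) → 12.1825
  f11: (p0, p2, p4) → 25.7881
  f12: (p0, p2, p5) → 10.6359
Σ area = 497.471

Euler: V−E+F = 8−18+12 = 2.


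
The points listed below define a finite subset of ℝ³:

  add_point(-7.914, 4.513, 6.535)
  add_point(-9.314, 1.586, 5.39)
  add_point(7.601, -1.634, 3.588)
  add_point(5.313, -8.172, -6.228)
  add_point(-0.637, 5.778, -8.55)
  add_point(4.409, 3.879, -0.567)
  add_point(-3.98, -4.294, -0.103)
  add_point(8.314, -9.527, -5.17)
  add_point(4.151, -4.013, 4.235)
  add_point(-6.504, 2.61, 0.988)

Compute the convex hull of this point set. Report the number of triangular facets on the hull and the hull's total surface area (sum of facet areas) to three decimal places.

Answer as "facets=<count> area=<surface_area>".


Hull vertices (10/10): indices [0, 1, 2, 3, 4, 5, 6, 7, 8, 9].

Triangle areas on the boundary:
  f1: (p0, p4, p1) → 28.8457
  f2: (p5, p4, p7) → 70.6892
  f3: (p5, p0, p4) → 68.4923
  f4: (p8, p0, p1) → 25.1594
  f5: (p8, p6, p1) → 43.5971
  f6: (p8, p6, p7) → 53.6312
  f7: (p9, p4, p1) → 2.5879
  f8: (p9, p6, p1) → 19.6268
  f9: (p9, p6, p4) → 43.2093
  f10: (p3, p4, p7) → 17.8736
  f11: (p3, p6, p7) → 15.4168
  f12: (p3, p6, p4) → 76.8811
  f13: (p2, p5, p0) → 53.7302
  f14: (p2, p8, p0) → 29.5735
  f15: (p2, p5, p7) → 44.6703
  f16: (p2, p8, p7) → 24.4696
Σ area = 618.454

Euler: V−E+F = 10−24+16 = 2.

facets=16 area=618.454


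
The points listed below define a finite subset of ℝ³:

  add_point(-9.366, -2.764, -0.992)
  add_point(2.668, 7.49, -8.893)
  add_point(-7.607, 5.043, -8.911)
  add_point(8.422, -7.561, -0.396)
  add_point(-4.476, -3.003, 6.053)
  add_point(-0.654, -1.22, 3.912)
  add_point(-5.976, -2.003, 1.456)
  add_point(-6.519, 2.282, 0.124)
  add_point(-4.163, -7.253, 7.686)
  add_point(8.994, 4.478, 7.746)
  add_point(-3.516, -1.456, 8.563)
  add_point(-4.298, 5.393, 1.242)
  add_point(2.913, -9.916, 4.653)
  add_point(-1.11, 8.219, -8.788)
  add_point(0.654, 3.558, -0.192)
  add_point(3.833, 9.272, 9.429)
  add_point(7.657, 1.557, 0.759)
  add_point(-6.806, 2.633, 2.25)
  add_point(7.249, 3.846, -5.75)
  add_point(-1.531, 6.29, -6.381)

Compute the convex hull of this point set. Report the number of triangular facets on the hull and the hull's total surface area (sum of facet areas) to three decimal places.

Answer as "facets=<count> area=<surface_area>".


Points on the hull: [0, 1, 2, 3, 8, 9, 10, 11, 12, 13, 15, 17, 18] (13 of 20).

Triangle areas on the boundary:
  f1: (p3, p12, p0) → 58.8526
  f2: (p3, p2, p0) → 103.6219
  f3: (p3, p12, p9) → 56.7774
  f4: (p3, p18, p9) → 79.4071
  f5: (p8, p12, p9) → 64.8380
  f6: (p8, p12, p0) → 43.6667
  f7: (p8, p10, p0) → 31.7679
  f8: (p17, p2, p0) → 36.7950
  f9: (p17, p10, p0) → 27.6889
  f10: (p1, p13, p2) → 8.3881
  f11: (p1, p3, p2) → 95.5478
  f12: (p1, p3, p18) → 27.4023
  f13: (p1, p18, p9) → 38.3335
  f14: (p11, p17, p2) → 20.6318
  f15: (p15, p17, p10) → 53.0216
  f16: (p15, p11, p17) → 20.5521
  f17: (p15, p8, p9) → 63.5692
  f18: (p15, p8, p10) → 18.2044
  f19: (p15, p1, p9) → 64.6760
  f20: (p15, p1, p13) → 35.4942
  f21: (p15, p13, p2) → 65.7181
  f22: (p15, p11, p2) → 33.5765
Σ area = 1048.531

Euler characteristic 13−33+22 = 2 ✓

facets=22 area=1048.531


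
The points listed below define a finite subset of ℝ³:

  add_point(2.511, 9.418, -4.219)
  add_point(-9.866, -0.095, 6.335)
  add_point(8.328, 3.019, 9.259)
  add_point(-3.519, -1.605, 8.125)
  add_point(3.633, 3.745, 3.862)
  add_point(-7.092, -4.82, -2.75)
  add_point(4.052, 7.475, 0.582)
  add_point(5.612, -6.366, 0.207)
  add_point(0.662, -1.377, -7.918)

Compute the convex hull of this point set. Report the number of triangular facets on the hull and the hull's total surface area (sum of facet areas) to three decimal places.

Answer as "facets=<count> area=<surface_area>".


8 of the 9 inputs are extreme points: [0, 1, 2, 3, 5, 6, 7, 8].

Area of each hull facet:
  f1: (p0, p7, p2) → 99.3056
  f2: (p5, p0, p1) → 90.4099
  f3: (p3, p2, p1) → 25.1367
  f4: (p3, p7, p2) → 73.4002
  f5: (p3, p5, p1) → 35.6361
  f6: (p3, p5, p7) → 69.1412
  f7: (p6, p2, p1) → 88.9444
  f8: (p6, p0, p1) → 44.3281
  f9: (p6, p0, p2) → 4.2973
  f10: (p8, p0, p7) → 61.6599
  f11: (p8, p5, p7) → 52.3385
  f12: (p8, p5, p0) → 55.0883
Σ area = 699.686

Euler characteristic 8−18+12 = 2 ✓

facets=12 area=699.686


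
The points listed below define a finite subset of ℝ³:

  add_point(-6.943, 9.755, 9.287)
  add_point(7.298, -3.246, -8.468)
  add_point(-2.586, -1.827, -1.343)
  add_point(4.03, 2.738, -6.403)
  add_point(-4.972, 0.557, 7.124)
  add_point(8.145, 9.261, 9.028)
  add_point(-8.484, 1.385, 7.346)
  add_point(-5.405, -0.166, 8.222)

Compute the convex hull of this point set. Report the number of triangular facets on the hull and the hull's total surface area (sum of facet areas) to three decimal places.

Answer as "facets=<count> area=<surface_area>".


Hull vertices (7/8): indices [0, 1, 2, 3, 5, 6, 7].

Per-facet area ½‖(b−a)×(c−a)‖:
  f1: (p7, p1, p5) → 162.7395
  f2: (p7, p0, p6) → 15.1776
  f3: (p7, p0, p5) → 74.8822
  f4: (p3, p1, p5) → 54.3213
  f5: (p3, p0, p5) → 127.3084
  f6: (p2, p0, p6) → 44.6889
  f7: (p2, p3, p0) → 76.0321
  f8: (p2, p3, p1) → 33.7490
  f9: (p2, p7, p6) → 17.9222
  f10: (p2, p7, p1) → 37.7517
Σ area = 644.573

Euler: V−E+F = 7−15+10 = 2.

facets=10 area=644.573


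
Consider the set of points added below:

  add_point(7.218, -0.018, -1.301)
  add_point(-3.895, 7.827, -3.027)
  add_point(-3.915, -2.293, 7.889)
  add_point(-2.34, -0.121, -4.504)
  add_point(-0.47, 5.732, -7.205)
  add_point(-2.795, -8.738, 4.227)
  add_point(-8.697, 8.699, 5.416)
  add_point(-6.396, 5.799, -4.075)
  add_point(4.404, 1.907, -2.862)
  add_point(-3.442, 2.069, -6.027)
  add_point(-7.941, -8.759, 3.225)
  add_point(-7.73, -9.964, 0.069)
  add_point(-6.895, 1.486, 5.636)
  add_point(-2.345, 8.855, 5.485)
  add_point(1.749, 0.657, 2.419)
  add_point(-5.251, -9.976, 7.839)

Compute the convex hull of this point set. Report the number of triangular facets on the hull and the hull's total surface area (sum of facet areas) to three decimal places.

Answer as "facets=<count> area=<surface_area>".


facets=22 area=738.420

Hull vertices (13/16): indices [0, 1, 2, 3, 4, 5, 6, 7, 9, 10, 11, 13, 15].

Triangle areas on the boundary:
  f1: (p13, p4, p0) → 71.2927
  f2: (p10, p15, p6) → 47.7835
  f3: (p10, p11, p6) → 26.2829
  f4: (p10, p11, p15) → 6.8344
  f5: (p7, p11, p6) → 83.2816
  f6: (p5, p15, p0) → 17.3165
  f7: (p5, p11, p0) → 43.4375
  f8: (p5, p11, p15) → 14.8945
  f9: (p3, p4, p0) → 33.4727
  f10: (p3, p11, p0) → 58.0697
  f11: (p2, p15, p0) → 54.7074
  f12: (p2, p13, p0) → 77.6001
  f13: (p2, p15, p6) → 27.5507
  f14: (p2, p13, p6) → 36.1163
  f15: (p1, p13, p6) → 27.1705
  f16: (p1, p13, p4) → 19.3555
  f17: (p1, p7, p6) → 16.4964
  f18: (p1, p7, p4) → 9.8104
  f19: (p9, p7, p4) → 12.4351
  f20: (p9, p7, p11) → 34.9504
  f21: (p9, p3, p4) → 6.2073
  f22: (p9, p3, p11) → 13.3543
Σ area = 738.420

Euler characteristic 13−33+22 = 2 ✓


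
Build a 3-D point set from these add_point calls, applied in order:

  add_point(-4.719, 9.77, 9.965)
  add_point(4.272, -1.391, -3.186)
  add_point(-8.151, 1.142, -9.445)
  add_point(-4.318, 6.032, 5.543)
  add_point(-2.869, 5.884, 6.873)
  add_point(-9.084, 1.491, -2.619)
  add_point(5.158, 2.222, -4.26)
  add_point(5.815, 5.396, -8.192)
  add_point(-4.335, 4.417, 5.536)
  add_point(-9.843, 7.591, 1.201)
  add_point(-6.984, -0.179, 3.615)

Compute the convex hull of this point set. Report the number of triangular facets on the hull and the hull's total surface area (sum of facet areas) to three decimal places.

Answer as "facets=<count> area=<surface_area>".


facets=14 area=591.093

Extreme-point indices: [0, 1, 2, 4, 5, 6, 7, 9, 10] — 9 of 11 on the boundary.

Area of each hull facet:
  f1: (p0, p7, p9) → 95.4157
  f2: (p2, p7, p9) → 91.6325
  f3: (p2, p1, p7) → 58.8077
  f4: (p6, p1, p7) → 5.5789
  f5: (p6, p0, p7) → 44.1230
  f6: (p6, p0, p1) → 36.5373
  f7: (p10, p0, p9) → 43.7667
  f8: (p10, p2, p1) → 78.7451
  f9: (p5, p2, p9) → 20.3506
  f10: (p5, p10, p9) → 23.8110
  f11: (p5, p10, p2) → 12.1555
  f12: (p4, p0, p1) → 11.0869
  f13: (p4, p10, p1) → 52.2827
  f14: (p4, p10, p0) → 16.7994
Σ area = 591.093

Check V−E+F: 9 − 21 + 14 = 2.


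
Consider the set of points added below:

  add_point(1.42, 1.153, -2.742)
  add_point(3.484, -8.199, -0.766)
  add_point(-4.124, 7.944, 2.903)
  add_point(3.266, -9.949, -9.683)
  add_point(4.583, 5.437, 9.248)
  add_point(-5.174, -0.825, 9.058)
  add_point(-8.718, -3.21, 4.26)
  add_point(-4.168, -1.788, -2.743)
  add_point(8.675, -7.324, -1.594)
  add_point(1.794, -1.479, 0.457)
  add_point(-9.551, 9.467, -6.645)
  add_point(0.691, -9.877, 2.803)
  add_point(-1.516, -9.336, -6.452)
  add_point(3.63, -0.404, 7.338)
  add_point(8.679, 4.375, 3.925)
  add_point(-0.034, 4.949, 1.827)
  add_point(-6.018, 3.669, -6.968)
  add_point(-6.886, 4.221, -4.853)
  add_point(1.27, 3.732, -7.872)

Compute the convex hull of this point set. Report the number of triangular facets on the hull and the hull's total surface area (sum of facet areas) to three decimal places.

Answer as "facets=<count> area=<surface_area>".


12 of the 19 inputs are extreme points: [2, 3, 4, 5, 6, 8, 10, 11, 12, 13, 14, 18].

Facet areas (half cross-product norm):
  f1: (p18, p14, p10) → 80.0248
  f2: (p18, p3, p10) → 68.9079
  f3: (p2, p14, p10) → 60.5716
  f4: (p2, p4, p14) → 37.5398
  f5: (p8, p4, p14) → 38.7008
  f6: (p8, p18, p14) → 82.5552
  f7: (p8, p18, p3) → 67.3966
  f8: (p12, p3, p10) → 53.9708
  f9: (p12, p6, p10) → 118.4547
  f10: (p11, p12, p6) → 55.1161
  f11: (p11, p8, p3) → 47.1595
  f12: (p11, p12, p3) → 25.9680
  f13: (p5, p11, p6) → 36.9669
  f14: (p5, p2, p4) → 53.5858
  f15: (p5, p6, p10) → 52.3008
  f16: (p5, p2, p10) → 49.5828
  f17: (p13, p8, p4) → 28.0505
  f18: (p13, p11, p8) → 49.7214
  f19: (p13, p5, p4) → 27.6661
  f20: (p13, p5, p11) → 47.7111
Σ area = 1081.951

Euler characteristic 12−30+20 = 2 ✓

facets=20 area=1081.951


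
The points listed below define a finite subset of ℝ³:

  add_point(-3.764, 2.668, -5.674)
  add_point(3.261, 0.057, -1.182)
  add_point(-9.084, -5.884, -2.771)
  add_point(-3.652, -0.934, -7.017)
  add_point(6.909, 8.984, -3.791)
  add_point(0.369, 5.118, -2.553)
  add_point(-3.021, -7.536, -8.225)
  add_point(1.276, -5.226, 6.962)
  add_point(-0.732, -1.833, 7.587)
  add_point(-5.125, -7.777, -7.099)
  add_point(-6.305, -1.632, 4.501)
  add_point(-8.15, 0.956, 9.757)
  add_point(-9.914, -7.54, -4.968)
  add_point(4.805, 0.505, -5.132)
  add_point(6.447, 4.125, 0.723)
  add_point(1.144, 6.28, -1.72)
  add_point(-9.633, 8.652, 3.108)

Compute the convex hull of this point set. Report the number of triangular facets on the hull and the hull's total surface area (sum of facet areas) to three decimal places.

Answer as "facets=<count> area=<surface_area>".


Extreme-point indices: [0, 3, 4, 6, 7, 8, 9, 11, 12, 13, 14, 16] — 12 of 17 on the boundary.

Per-facet area ½‖(b−a)×(c−a)‖:
  f1: (p7, p11, p12) → 91.4655
  f2: (p9, p6, p12) → 1.0206
  f3: (p9, p7, p12) → 41.0810
  f4: (p9, p7, p6) → 18.7581
  f5: (p13, p6, p4) → 25.9737
  f6: (p13, p7, p6) → 78.4759
  f7: (p14, p11, p4) → 48.7589
  f8: (p14, p13, p4) → 23.1747
  f9: (p14, p13, p7) → 43.6864
  f10: (p3, p6, p4) → 38.9837
  f11: (p3, p0, p4) → 20.9002
  f12: (p3, p6, p12) → 25.3628
  f13: (p3, p0, p12) → 14.7796
  f14: (p16, p11, p4) → 91.3439
  f15: (p16, p0, p4) → 76.0276
  f16: (p16, p11, p12) → 86.0580
  f17: (p16, p0, p12) → 71.8535
  f18: (p8, p7, p11) → 10.1809
  f19: (p8, p14, p11) → 40.0047
  f20: (p8, p14, p7) → 23.1053
Σ area = 870.995

Check V−E+F: 12 − 30 + 20 = 2.

facets=20 area=870.995


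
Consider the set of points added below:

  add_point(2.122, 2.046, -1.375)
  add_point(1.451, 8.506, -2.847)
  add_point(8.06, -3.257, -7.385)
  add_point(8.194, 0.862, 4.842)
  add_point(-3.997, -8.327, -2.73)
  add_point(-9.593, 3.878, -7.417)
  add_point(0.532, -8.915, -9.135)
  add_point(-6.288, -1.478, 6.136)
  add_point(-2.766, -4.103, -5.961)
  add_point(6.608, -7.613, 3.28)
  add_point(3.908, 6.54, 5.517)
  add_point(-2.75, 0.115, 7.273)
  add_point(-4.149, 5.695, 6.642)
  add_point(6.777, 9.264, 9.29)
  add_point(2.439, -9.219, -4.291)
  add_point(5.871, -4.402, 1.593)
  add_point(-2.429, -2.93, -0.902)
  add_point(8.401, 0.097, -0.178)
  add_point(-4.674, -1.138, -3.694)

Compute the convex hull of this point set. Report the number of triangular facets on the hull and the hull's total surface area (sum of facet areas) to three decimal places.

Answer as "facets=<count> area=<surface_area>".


13 of the 19 inputs are extreme points: [1, 2, 3, 4, 5, 6, 7, 9, 11, 12, 13, 14, 17].

Triangle areas on the boundary:
  f1: (p2, p6, p5) → 78.5665
  f2: (p2, p13, p17) → 19.1945
  f3: (p4, p6, p5) → 55.9218
  f4: (p4, p7, p5) → 76.5456
  f5: (p12, p7, p5) → 54.6989
  f6: (p3, p13, p17) → 19.6361
  f7: (p1, p2, p5) → 91.2190
  f8: (p1, p2, p13) → 93.3887
  f9: (p1, p12, p5) → 71.1500
  f10: (p1, p12, p13) → 62.9784
  f11: (p9, p4, p7) → 67.7284
  f12: (p9, p3, p13) → 18.2453
  f13: (p9, p2, p17) → 34.3559
  f14: (p9, p3, p17) → 21.1379
  f15: (p11, p9, p13) → 85.1995
  f16: (p11, p9, p7) → 24.5167
  f17: (p11, p12, p13) → 34.0986
  f18: (p11, p12, p7) → 11.5881
  f19: (p14, p4, p6) → 17.2444
  f20: (p14, p9, p4) → 28.5764
  f21: (p14, p2, p6) → 22.6337
  f22: (p14, p9, p2) → 38.1988
Σ area = 1026.823

Check V−E+F: 13 − 33 + 22 = 2.

facets=22 area=1026.823


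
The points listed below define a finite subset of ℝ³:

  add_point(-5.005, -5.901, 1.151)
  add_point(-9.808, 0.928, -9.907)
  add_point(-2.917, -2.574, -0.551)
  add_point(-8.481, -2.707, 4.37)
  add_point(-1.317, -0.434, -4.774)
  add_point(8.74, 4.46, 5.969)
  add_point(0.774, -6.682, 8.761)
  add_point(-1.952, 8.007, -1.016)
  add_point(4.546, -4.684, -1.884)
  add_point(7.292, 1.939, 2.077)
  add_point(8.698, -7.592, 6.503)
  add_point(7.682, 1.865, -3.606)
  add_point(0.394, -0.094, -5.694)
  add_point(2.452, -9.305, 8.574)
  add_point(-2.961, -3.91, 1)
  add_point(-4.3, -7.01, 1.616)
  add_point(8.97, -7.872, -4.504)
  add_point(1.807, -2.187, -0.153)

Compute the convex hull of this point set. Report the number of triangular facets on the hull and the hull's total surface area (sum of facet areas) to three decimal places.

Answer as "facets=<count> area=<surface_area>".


facets=16 area=959.294

10 of the 18 inputs are extreme points: [1, 3, 5, 6, 7, 10, 11, 13, 15, 16].

Area of each hull facet:
  f1: (p11, p16, p1) → 91.7112
  f2: (p11, p7, p1) → 80.7978
  f3: (p11, p5, p16) → 46.4372
  f4: (p11, p5, p7) → 56.4085
  f5: (p15, p16, p1) → 109.9645
  f6: (p15, p13, p16) → 68.6881
  f7: (p10, p13, p16) → 35.4683
  f8: (p10, p5, p16) → 66.4235
  f9: (p10, p5, p13) → 39.5110
  f10: (p3, p15, p13) → 31.4939
  f11: (p3, p15, p1) → 47.9770
  f12: (p3, p5, p7) → 90.4427
  f13: (p3, p7, p1) → 85.5927
  f14: (p6, p5, p13) → 20.4093
  f15: (p6, p3, p13) → 11.6521
  f16: (p6, p3, p5) → 76.3159
Σ area = 959.294

Euler characteristic 10−24+16 = 2 ✓


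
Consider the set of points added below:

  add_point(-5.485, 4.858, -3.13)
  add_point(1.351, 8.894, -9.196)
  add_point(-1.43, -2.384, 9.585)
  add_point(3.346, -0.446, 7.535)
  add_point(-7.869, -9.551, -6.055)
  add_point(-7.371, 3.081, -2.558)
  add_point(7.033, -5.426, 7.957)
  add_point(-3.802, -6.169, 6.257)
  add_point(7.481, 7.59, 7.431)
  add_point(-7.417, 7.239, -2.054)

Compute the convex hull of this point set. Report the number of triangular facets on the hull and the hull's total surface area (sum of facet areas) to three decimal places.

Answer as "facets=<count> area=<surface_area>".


facets=12 area=909.508

Hull vertices (8/10): indices [1, 2, 4, 5, 6, 7, 8, 9].

Per-facet area ½‖(b−a)×(c−a)‖:
  f1: (p9, p1, p4) → 98.6552
  f2: (p9, p1, p8) → 95.8284
  f3: (p9, p2, p8) → 104.7039
  f4: (p6, p1, p4) → 200.4547
  f5: (p6, p1, p8) → 115.2319
  f6: (p6, p2, p8) → 56.9415
  f7: (p5, p9, p4) → 4.3016
  f8: (p7, p6, p4) → 65.4616
  f9: (p7, p6, p2) → 25.4057
  f10: (p7, p5, p4) → 76.1311
  f11: (p7, p9, p2) → 44.4861
  f12: (p7, p5, p9) → 21.9063
Σ area = 909.508

Euler: V−E+F = 8−18+12 = 2.


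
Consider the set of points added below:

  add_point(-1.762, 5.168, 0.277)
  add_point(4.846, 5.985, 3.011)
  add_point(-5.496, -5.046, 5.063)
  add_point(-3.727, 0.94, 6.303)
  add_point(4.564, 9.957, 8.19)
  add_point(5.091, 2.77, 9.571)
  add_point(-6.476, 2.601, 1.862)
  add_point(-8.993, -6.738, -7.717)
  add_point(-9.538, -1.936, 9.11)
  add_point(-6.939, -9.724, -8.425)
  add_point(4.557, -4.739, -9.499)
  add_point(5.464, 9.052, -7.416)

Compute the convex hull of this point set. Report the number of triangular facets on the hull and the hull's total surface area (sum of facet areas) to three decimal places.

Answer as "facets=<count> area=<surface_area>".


Extreme-point indices: [2, 4, 5, 6, 7, 8, 9, 10, 11] — 9 of 12 on the boundary.

Facet areas (half cross-product norm):
  f1: (p5, p10, p11) → 123.9413
  f2: (p7, p10, p11) → 94.8180
  f3: (p4, p5, p8) → 54.9465
  f4: (p4, p5, p11) → 56.9811
  f5: (p2, p5, p8) → 45.2821
  f6: (p2, p5, p10) → 121.1815
  f7: (p6, p7, p8) → 61.0582
  f8: (p6, p7, p11) → 111.8925
  f9: (p6, p4, p8) → 65.8926
  f10: (p6, p4, p11) → 104.7034
  f11: (p9, p7, p10) → 22.7307
  f12: (p9, p2, p10) → 89.3280
  f13: (p9, p7, p8) → 29.2848
  f14: (p9, p2, p8) → 34.3520
Σ area = 1016.393

Euler: V−E+F = 9−21+14 = 2.

facets=14 area=1016.393


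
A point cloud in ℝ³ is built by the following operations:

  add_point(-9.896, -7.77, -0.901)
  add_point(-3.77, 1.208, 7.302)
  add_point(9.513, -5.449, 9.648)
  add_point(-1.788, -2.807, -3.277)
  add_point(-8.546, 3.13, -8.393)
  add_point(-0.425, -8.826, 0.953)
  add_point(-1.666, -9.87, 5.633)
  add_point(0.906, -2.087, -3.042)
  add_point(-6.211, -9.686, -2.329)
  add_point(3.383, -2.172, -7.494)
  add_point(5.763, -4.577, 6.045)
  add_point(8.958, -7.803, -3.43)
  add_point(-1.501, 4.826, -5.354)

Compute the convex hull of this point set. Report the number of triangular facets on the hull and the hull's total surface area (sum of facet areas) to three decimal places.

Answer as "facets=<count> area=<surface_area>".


facets=14 area=866.176

Extreme-point indices: [0, 1, 2, 4, 6, 8, 9, 11, 12] — 9 of 13 on the boundary.

Triangle areas on the boundary:
  f1: (p11, p12, p2) → 109.7885
  f2: (p11, p6, p2) → 76.8704
  f3: (p1, p12, p2) → 99.7603
  f4: (p1, p6, p0) → 59.2465
  f5: (p1, p6, p2) → 70.4238
  f6: (p9, p11, p12) → 26.3718
  f7: (p8, p6, p0) → 19.9317
  f8: (p8, p11, p6) → 63.5768
  f9: (p8, p9, p11) → 58.7292
  f10: (p4, p1, p0) → 87.7210
  f11: (p4, p1, p12) → 51.8384
  f12: (p4, p9, p12) → 33.6235
  f13: (p4, p8, p0) → 29.0796
  f14: (p4, p8, p9) → 79.2146
Σ area = 866.176

Euler characteristic 9−21+14 = 2 ✓


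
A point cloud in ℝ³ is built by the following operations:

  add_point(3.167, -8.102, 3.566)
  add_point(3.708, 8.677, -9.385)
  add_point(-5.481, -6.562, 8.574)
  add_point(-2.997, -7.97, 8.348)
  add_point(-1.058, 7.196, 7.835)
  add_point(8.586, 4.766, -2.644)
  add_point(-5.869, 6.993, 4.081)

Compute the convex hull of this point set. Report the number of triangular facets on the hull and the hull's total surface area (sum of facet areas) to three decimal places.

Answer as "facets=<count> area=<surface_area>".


facets=10 area=627.181

7 of the 7 inputs are extreme points: [0, 1, 2, 3, 4, 5, 6].

Area of each hull facet:
  f1: (p1, p0, p5) → 62.0802
  f2: (p4, p0, p5) → 101.6515
  f3: (p4, p1, p6) → 50.6652
  f4: (p4, p1, p5) → 66.0398
  f5: (p2, p4, p6) → 42.8731
  f6: (p2, p1, p6) → 111.7628
  f7: (p2, p1, p0) → 104.9439
  f8: (p3, p4, p0) → 59.3589
  f9: (p3, p2, p0) → 7.4936
  f10: (p3, p2, p4) → 20.3118
Σ area = 627.181

Check V−E+F: 7 − 15 + 10 = 2.


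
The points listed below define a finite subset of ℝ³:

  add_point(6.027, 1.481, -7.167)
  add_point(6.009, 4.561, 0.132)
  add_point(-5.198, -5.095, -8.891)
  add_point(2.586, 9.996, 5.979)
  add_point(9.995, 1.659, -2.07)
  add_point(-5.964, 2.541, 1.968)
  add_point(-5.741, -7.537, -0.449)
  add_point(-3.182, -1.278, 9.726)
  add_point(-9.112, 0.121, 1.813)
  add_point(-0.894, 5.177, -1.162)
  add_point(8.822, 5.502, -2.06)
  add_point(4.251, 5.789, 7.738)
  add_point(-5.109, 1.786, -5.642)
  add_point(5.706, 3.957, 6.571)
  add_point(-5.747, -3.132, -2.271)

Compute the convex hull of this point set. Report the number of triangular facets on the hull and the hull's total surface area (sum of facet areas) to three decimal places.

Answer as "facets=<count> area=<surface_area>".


facets=20 area=771.448

Extreme-point indices: [0, 2, 3, 4, 6, 7, 8, 9, 10, 11, 12, 13] — 12 of 15 on the boundary.

Facet areas (half cross-product norm):
  f1: (p7, p3, p8) → 65.7071
  f2: (p6, p7, p8) → 42.8044
  f3: (p6, p7, p4) → 104.1125
  f4: (p12, p3, p8) → 66.4892
  f5: (p13, p7, p4) → 46.3580
  f6: (p10, p13, p4) → 18.6625
  f7: (p2, p6, p4) → 77.3950
  f8: (p2, p6, p8) → 38.1418
  f9: (p2, p12, p8) → 32.2225
  f10: (p11, p7, p3) → 23.1149
  f11: (p11, p13, p7) → 13.6563
  f12: (p11, p10, p3) → 25.9121
  f13: (p11, p10, p13) → 10.6441
  f14: (p9, p12, p3) → 8.5125
  f15: (p9, p10, p3) → 42.9799
  f16: (p9, p10, p12) → 28.5301
  f17: (p0, p10, p12) → 38.2113
  f18: (p0, p2, p12) → 42.6762
  f19: (p0, p10, p4) → 12.8333
  f20: (p0, p2, p4) → 32.4846
Σ area = 771.448

Euler characteristic 12−30+20 = 2 ✓


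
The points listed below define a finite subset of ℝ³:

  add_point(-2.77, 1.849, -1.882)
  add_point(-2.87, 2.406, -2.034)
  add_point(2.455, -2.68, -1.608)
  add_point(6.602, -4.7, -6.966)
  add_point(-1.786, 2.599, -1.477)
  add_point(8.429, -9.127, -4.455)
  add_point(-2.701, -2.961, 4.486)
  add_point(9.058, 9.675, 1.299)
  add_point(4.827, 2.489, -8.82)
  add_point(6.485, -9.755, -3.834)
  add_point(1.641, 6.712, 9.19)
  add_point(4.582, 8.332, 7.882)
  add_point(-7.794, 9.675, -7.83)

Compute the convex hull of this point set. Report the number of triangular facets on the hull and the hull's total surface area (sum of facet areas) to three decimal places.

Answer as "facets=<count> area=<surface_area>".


facets=14 area=842.990

Hull vertices (9/13): indices [3, 5, 6, 7, 8, 9, 10, 11, 12].

Facet areas (half cross-product norm):
  f1: (p6, p9, p12) → 128.9075
  f2: (p6, p10, p12) → 104.4061
  f3: (p6, p10, p9) → 75.2605
  f4: (p8, p7, p12) → 95.3495
  f5: (p11, p7, p12) → 76.9825
  f6: (p11, p10, p12) → 35.4642
  f7: (p5, p8, p7) → 83.8554
  f8: (p5, p11, p7) → 79.2581
  f9: (p5, p10, p9) → 22.7227
  f10: (p5, p11, p10) → 39.1335
  f11: (p3, p5, p9) → 5.7597
  f12: (p3, p5, p8) → 5.6100
  f13: (p3, p9, p12) → 48.0579
  f14: (p3, p8, p12) → 42.2229
Σ area = 842.990

Check V−E+F: 9 − 21 + 14 = 2.


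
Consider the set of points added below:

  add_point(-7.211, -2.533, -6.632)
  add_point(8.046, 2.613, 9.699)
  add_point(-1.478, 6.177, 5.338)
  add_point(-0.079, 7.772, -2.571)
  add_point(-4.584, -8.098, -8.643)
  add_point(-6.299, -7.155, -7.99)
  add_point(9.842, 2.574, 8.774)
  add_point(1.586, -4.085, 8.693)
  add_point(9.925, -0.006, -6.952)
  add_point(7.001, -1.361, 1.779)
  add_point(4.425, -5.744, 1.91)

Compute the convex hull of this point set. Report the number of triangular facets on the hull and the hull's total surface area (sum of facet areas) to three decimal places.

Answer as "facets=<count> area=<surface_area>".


facets=16 area=800.226

Extreme-point indices: [0, 1, 2, 3, 4, 5, 6, 7, 8, 10] — 10 of 11 on the boundary.

Triangle areas on the boundary:
  f1: (p3, p8, p0) → 87.3096
  f2: (p2, p3, p0) → 53.8623
  f3: (p4, p8, p0) → 53.8086
  f4: (p4, p10, p8) → 82.3715
  f5: (p6, p10, p8) → 71.3460
  f6: (p6, p3, p8) → 96.9453
  f7: (p6, p2, p3) → 49.9064
  f8: (p6, p2, p1) → 9.0185
  f9: (p7, p2, p1) → 47.3234
  f10: (p7, p6, p1) → 7.8946
  f11: (p7, p6, p10) → 39.5372
  f12: (p7, p2, p0) → 87.6634
  f13: (p7, p4, p10) → 46.8070
  f14: (p5, p4, p0) → 3.7404
  f15: (p5, p7, p0) → 43.3944
  f16: (p5, p7, p4) → 19.2970
Σ area = 800.226

Euler characteristic 10−24+16 = 2 ✓


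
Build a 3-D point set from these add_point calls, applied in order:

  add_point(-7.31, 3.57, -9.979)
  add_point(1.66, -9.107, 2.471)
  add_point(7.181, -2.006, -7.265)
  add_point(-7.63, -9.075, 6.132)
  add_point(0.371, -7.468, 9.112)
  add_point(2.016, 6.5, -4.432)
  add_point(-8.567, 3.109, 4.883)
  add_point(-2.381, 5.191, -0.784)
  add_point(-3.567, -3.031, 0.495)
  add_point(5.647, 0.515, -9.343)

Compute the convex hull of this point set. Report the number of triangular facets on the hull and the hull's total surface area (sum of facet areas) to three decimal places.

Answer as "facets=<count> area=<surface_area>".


Extreme-point indices: [0, 1, 2, 3, 4, 5, 6, 7, 9] — 9 of 10 on the boundary.

Area of each hull facet:
  f1: (p0, p1, p2) → 104.2297
  f2: (p3, p0, p6) → 90.9249
  f3: (p3, p0, p1) → 97.5260
  f4: (p4, p1, p2) → 34.9870
  f5: (p4, p3, p6) → 53.1952
  f6: (p4, p3, p1) → 29.6240
  f7: (p9, p0, p2) → 19.2266
  f8: (p5, p4, p6) → 104.5323
  f9: (p5, p4, p2) → 94.3912
  f10: (p5, p9, p2) → 14.5196
  f11: (p5, p9, p0) → 47.7449
  f12: (p7, p0, p6) → 44.7099
  f13: (p7, p5, p6) → 1.2920
  f14: (p7, p5, p0) → 30.5554
Σ area = 767.459

Euler: V−E+F = 9−21+14 = 2.

facets=14 area=767.459


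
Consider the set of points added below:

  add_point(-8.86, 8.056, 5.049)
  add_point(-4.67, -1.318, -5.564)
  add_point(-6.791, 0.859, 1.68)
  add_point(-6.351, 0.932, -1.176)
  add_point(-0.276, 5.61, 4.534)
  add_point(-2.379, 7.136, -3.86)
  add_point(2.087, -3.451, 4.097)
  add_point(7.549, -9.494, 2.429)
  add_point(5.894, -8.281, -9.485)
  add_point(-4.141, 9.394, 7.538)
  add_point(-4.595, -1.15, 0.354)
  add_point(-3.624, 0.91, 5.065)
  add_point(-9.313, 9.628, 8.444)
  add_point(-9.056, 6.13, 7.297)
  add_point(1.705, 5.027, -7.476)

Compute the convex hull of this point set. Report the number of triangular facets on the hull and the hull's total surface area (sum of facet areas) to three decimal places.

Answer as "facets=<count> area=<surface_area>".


Points on the hull: [0, 1, 2, 3, 4, 5, 7, 8, 9, 10, 12, 13, 14] (13 of 15).

Per-facet area ½‖(b−a)×(c−a)‖:
  f1: (p14, p8, p7) → 85.2028
  f2: (p9, p7, p12) → 48.7856
  f3: (p5, p0, p12) → 11.5835
  f4: (p5, p9, p12) → 29.2267
  f5: (p5, p9, p14) → 21.7747
  f6: (p13, p0, p12) → 5.0739
  f7: (p13, p7, p12) → 28.4645
  f8: (p13, p2, p7) → 57.7470
  f9: (p10, p2, p7) → 13.1886
  f10: (p4, p14, p7) → 101.4526
  f11: (p4, p9, p7) → 24.8148
  f12: (p4, p9, p14) → 29.8929
  f13: (p1, p5, p0) → 49.1571
  f14: (p1, p10, p2) → 8.7731
  f15: (p1, p14, p8) → 58.9397
  f16: (p1, p5, p14) → 25.0455
  f17: (p1, p8, p7) → 79.3906
  f18: (p1, p10, p7) → 43.6541
  f19: (p3, p1, p0) → 9.1933
  f20: (p3, p1, p2) → 3.7077
  f21: (p3, p13, p0) → 14.5135
  f22: (p3, p13, p2) → 8.0822
Σ area = 757.664

Euler: V−E+F = 13−33+22 = 2.

facets=22 area=757.664


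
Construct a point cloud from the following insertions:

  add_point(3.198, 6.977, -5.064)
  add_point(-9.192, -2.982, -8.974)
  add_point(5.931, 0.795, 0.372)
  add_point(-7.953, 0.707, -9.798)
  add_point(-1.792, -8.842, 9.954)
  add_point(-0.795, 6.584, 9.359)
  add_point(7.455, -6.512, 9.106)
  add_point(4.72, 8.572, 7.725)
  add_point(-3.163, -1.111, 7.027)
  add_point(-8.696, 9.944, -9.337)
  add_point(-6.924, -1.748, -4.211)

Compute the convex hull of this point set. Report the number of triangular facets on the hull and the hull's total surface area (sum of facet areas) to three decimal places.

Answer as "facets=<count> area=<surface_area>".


facets=16 area=1008.479

Extreme-point indices: [0, 1, 2, 3, 4, 5, 6, 7, 8, 9] — 10 of 11 on the boundary.

Area of each hull facet:
  f1: (p4, p6, p1) → 99.3782
  f2: (p5, p4, p6) → 70.4423
  f3: (p8, p9, p1) → 110.7831
  f4: (p8, p4, p1) → 69.1450
  f5: (p8, p5, p9) → 84.2742
  f6: (p8, p5, p4) → 24.9556
  f7: (p2, p6, p1) → 97.0314
  f8: (p2, p0, p1) → 70.9232
  f9: (p3, p9, p1) → 8.4845
  f10: (p3, p0, p1) → 21.5182
  f11: (p3, p0, p9) → 57.7352
  f12: (p7, p5, p9) → 62.5220
  f13: (p7, p0, p9) → 77.0666
  f14: (p7, p2, p0) → 46.3633
  f15: (p7, p5, p6) → 46.0440
  f16: (p7, p2, p6) → 61.8120
Σ area = 1008.479

Euler: V−E+F = 10−24+16 = 2.


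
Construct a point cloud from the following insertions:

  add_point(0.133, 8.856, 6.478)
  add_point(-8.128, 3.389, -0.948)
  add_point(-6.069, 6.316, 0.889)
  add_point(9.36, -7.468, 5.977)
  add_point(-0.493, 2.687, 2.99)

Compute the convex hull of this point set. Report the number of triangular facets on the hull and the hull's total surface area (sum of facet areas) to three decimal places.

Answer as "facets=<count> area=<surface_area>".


facets=6 area=249.356

Hull vertices (5/5): indices [0, 1, 2, 3, 4].

Facet areas (half cross-product norm):
  f1: (p0, p3, p1) → 115.8148
  f2: (p2, p0, p1) → 8.7143
  f3: (p4, p3, p1) → 40.8610
  f4: (p4, p2, p1) → 13.8327
  f5: (p4, p0, p3) → 45.9985
  f6: (p4, p2, p0) → 24.1343
Σ area = 249.356

Euler characteristic 5−9+6 = 2 ✓


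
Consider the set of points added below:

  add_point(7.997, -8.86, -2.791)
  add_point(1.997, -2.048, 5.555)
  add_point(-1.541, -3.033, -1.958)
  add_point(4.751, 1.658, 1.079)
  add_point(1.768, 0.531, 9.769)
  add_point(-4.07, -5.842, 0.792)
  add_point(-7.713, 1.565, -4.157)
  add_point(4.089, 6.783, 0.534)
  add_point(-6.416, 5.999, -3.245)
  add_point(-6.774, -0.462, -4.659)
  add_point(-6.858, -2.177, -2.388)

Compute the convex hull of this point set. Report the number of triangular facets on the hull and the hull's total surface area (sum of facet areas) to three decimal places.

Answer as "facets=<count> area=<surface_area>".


facets=12 area=539.980

Hull vertices (8/11): indices [0, 4, 5, 6, 7, 8, 9, 10].

Facet areas (half cross-product norm):
  f1: (p4, p7, p0) → 89.1660
  f2: (p5, p4, p0) → 80.0879
  f3: (p8, p7, p0) → 91.7655
  f4: (p8, p4, p6) → 38.4077
  f5: (p8, p4, p7) → 63.6807
  f6: (p10, p5, p0) → 32.1636
  f7: (p10, p4, p6) → 30.6132
  f8: (p10, p5, p4) → 33.1750
  f9: (p9, p8, p6) → 3.4840
  f10: (p9, p8, p0) → 51.6548
  f11: (p9, p10, p6) → 3.0577
  f12: (p9, p10, p0) → 22.7243
Σ area = 539.980

Euler: V−E+F = 8−18+12 = 2.


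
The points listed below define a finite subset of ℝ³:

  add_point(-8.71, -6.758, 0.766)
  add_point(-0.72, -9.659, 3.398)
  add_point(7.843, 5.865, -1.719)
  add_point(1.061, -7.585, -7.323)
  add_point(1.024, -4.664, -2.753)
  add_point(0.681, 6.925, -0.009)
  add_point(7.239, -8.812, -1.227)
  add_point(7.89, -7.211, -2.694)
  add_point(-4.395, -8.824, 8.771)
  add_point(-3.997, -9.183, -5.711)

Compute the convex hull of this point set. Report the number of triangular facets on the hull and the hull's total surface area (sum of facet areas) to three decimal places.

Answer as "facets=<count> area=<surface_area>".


facets=14 area=647.766

Extreme-point indices: [0, 1, 2, 3, 5, 6, 7, 8, 9] — 9 of 10 on the boundary.

Per-facet area ½‖(b−a)×(c−a)‖:
  f1: (p8, p5, p0) → 77.4078
  f2: (p2, p3, p7) → 53.9535
  f3: (p2, p3, p5) → 58.4878
  f4: (p2, p8, p5) → 67.4840
  f5: (p9, p8, p0) → 36.7058
  f6: (p9, p5, p0) → 69.0548
  f7: (p9, p3, p5) → 44.8049
  f8: (p1, p9, p8) → 26.0468
  f9: (p6, p3, p7) → 9.3200
  f10: (p6, p9, p3) → 22.2644
  f11: (p6, p1, p9) → 44.0364
  f12: (p6, p1, p8) → 14.4043
  f13: (p6, p2, p7) → 11.2290
  f14: (p6, p2, p8) → 112.5667
Σ area = 647.766

Euler: V−E+F = 9−21+14 = 2.


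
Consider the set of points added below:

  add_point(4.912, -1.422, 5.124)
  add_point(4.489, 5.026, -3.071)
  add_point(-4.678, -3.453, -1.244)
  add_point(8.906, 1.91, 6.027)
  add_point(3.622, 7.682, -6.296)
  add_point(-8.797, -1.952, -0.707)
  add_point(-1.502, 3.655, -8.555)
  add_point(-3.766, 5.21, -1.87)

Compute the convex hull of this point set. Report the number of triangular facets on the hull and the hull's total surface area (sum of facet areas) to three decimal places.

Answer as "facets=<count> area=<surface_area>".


8 of the 8 inputs are extreme points: [0, 1, 2, 3, 4, 5, 6, 7].

Per-facet area ½‖(b−a)×(c−a)‖:
  f1: (p6, p2, p5) → 23.3713
  f2: (p7, p3, p5) → 65.7117
  f3: (p7, p4, p3) → 63.6815
  f4: (p7, p6, p5) → 31.6525
  f5: (p7, p6, p4) → 24.4422
  f6: (p0, p3, p5) → 24.3708
  f7: (p0, p2, p5) → 19.8394
  f8: (p0, p6, p2) → 62.4161
  f9: (p1, p4, p3) → 8.9609
  f10: (p1, p6, p4) → 14.7065
  f11: (p1, p0, p3) → 26.8410
  f12: (p1, p0, p6) → 38.3949
Σ area = 404.389

Euler characteristic 8−18+12 = 2 ✓

facets=12 area=404.389


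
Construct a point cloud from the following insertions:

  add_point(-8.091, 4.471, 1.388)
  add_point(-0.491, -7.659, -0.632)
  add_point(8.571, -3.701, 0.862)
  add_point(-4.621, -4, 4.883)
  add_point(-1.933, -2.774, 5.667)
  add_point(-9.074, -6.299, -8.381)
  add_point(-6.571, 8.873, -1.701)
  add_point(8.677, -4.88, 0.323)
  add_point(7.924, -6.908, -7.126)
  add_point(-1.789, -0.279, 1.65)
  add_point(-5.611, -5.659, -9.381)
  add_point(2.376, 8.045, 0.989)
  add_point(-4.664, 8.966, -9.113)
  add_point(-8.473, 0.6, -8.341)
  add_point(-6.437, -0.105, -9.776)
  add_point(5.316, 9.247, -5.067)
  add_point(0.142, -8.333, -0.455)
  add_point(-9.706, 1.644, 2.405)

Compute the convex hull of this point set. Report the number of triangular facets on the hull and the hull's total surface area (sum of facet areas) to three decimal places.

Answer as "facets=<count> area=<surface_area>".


facets=28 area=981.873

Hull vertices (16/18): indices [0, 2, 3, 4, 5, 6, 7, 8, 10, 11, 12, 13, 14, 15, 16, 17].

Per-facet area ½‖(b−a)×(c−a)‖:
  f1: (p8, p16, p7) → 34.5224
  f2: (p8, p16, p5) → 63.2699
  f3: (p8, p12, p15) → 88.5935
  f4: (p8, p12, p14) → 72.6227
  f5: (p4, p16, p7) → 39.2638
  f6: (p2, p11, p15) → 45.3423
  f7: (p2, p8, p7) → 3.9297
  f8: (p2, p8, p15) → 62.9238
  f9: (p2, p4, p7) → 7.1445
  f10: (p2, p4, p11) → 66.7441
  f11: (p0, p4, p17) → 16.1497
  f12: (p0, p4, p11) → 54.6786
  f13: (p6, p11, p15) → 31.7509
  f14: (p6, p12, p15) → 40.8627
  f15: (p6, p0, p11) → 26.1945
  f16: (p6, p0, p17) → 3.0771
  f17: (p13, p5, p14) → 8.7711
  f18: (p13, p12, p14) → 11.8477
  f19: (p13, p5, p17) → 37.4694
  f20: (p13, p6, p17) → 43.8376
  f21: (p13, p6, p12) → 34.6253
  f22: (p10, p5, p14) → 10.2890
  f23: (p10, p8, p14) → 37.5961
  f24: (p10, p8, p5) → 12.4929
  f25: (p3, p5, p17) → 52.5074
  f26: (p3, p4, p17) → 11.4131
  f27: (p3, p16, p5) → 51.2776
  f28: (p3, p4, p16) → 12.6755
Σ area = 981.873

Euler: V−E+F = 16−42+28 = 2.


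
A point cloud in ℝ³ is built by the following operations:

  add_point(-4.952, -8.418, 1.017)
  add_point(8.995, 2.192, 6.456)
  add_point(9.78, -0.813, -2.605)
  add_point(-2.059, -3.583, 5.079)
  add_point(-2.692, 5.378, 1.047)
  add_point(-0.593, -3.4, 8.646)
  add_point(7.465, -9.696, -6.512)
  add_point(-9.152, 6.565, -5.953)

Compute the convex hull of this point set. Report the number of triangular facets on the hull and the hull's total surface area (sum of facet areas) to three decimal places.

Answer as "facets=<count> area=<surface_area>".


facets=10 area=747.511

Hull vertices (7/8): indices [0, 1, 2, 4, 5, 6, 7].

Per-facet area ½‖(b−a)×(c−a)‖:
  f1: (p6, p2, p7) → 102.6320
  f2: (p0, p6, p7) → 123.9174
  f3: (p0, p5, p7) → 86.2411
  f4: (p0, p5, p6) → 73.5898
  f5: (p1, p2, p7) → 98.5675
  f6: (p1, p6, p2) → 37.0758
  f7: (p1, p5, p6) → 96.3475
  f8: (p4, p5, p7) → 41.4452
  f9: (p4, p1, p7) → 24.9687
  f10: (p4, p1, p5) → 62.7255
Σ area = 747.511

Euler characteristic 7−15+10 = 2 ✓


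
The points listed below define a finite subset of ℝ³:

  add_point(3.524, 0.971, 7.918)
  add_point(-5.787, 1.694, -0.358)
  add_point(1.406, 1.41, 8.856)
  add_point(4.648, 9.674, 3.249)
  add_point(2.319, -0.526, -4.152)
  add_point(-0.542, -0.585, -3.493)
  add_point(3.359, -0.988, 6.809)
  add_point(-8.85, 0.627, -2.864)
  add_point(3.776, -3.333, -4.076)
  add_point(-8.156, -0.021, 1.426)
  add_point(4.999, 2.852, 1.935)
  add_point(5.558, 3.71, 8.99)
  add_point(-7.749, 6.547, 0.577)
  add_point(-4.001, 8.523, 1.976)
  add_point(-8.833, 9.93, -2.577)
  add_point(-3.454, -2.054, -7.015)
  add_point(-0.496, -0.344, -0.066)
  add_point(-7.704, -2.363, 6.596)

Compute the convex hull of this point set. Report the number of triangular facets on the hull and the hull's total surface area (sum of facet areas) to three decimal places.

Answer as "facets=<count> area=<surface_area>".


facets=22 area=679.298

13 of the 18 inputs are extreme points: [2, 3, 4, 6, 7, 8, 10, 11, 12, 13, 14, 15, 17].

Per-facet area ½‖(b−a)×(c−a)‖:
  f1: (p17, p14, p7) → 44.7540
  f2: (p15, p14, p7) → 31.4625
  f3: (p15, p17, p7) → 34.3200
  f4: (p15, p17, p8) → 56.1906
  f5: (p13, p3, p11) → 36.4807
  f6: (p13, p3, p14) → 19.1566
  f7: (p6, p8, p11) → 26.3917
  f8: (p6, p17, p8) → 62.1188
  f9: (p10, p8, p11) → 19.4556
  f10: (p10, p3, p11) → 23.6453
  f11: (p10, p3, p8) → 17.3598
  f12: (p4, p15, p8) → 10.2482
  f13: (p4, p3, p8) → 16.0842
  f14: (p4, p15, p14) → 45.9122
  f15: (p4, p3, p14) → 86.9821
  f16: (p2, p13, p11) → 26.5425
  f17: (p2, p13, p17) → 53.7861
  f18: (p2, p6, p11) → 8.7286
  f19: (p2, p6, p17) → 18.6457
  f20: (p12, p17, p14) → 6.9104
  f21: (p12, p13, p14) → 10.5605
  f22: (p12, p13, p17) → 23.5615
Σ area = 679.298

Check V−E+F: 13 − 33 + 22 = 2.
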